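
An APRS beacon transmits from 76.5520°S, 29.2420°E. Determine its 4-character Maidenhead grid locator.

KB43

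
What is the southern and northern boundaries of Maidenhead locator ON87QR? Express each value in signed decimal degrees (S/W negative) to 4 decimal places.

Field O=14, N=13: +14·20° lon, +13·10° lat → SW at lon 100°, lat 40°.
Square 8, 7: +8·2° lon, +7·1° lat → SW at lon 116°, lat 47°.
Subsquare q=16, r=17: +16·0.0833333° lon, +17·0.0416667° lat → SW at lon 117.333°, lat 47.7083°.
Cell spans 0.0833333° lon × 0.0416667° lat.
south 47.7083, north 47.7500.

47.7083, 47.7500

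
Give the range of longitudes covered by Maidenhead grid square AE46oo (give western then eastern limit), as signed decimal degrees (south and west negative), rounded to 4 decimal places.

Field A=0, E=4: +0·20° lon, +4·10° lat → SW at lon -180°, lat -50°.
Square 4, 6: +4·2° lon, +6·1° lat → SW at lon -172°, lat -44°.
Subsquare o=14, o=14: +14·0.0833333° lon, +14·0.0416667° lat → SW at lon -170.833°, lat -43.4167°.
Cell spans 0.0833333° lon × 0.0416667° lat.
west -170.8333, east -170.7500.

-170.8333, -170.7500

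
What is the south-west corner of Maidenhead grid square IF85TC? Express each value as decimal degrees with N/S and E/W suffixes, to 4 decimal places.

34.9167° S, 2.4167° W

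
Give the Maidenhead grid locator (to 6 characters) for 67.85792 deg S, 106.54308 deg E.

OC32gd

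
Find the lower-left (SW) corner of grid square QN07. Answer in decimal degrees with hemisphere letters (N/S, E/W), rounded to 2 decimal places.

47.00° N, 140.00° E

Field Q=16, N=13: +16·20° lon, +13·10° lat → SW at lon 140°, lat 40°.
Square 0, 7: +0·2° lon, +7·1° lat → SW at lon 140°, lat 47°.
latitude 47.00° N, longitude 140.00° E.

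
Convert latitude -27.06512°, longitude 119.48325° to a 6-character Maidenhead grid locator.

Shift to the Maidenhead origin (180°W, 90°S): lon 299.4832, lat 62.9349.
Field: 299.4832/20 → 14 → O, 62.9349/10 → 6 → G; chars OG.
Square: 19.4832/2 → 9, 2.9349/1 → 2; chars 92.
Subsquare: 1.4832/0.0833333 → 17 → r, 0.9349/0.0416667 → 22 → w; chars rw.

OG92rw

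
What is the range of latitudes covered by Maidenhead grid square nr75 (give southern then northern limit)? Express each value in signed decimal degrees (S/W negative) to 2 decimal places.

85.00, 86.00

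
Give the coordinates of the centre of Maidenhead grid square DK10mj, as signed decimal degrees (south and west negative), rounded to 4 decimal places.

Field D=3, K=10: +3·20° lon, +10·10° lat → SW at lon -120°, lat 10°.
Square 1, 0: +1·2° lon, +0·1° lat → SW at lon -118°, lat 10°.
Subsquare m=12, j=9: +12·0.0833333° lon, +9·0.0416667° lat → SW at lon -117°, lat 10.375°.
Cell spans 0.0833333° lon × 0.0416667° lat. Centre is SW corner plus half of each.
latitude 10.3958, longitude -116.9583.

10.3958, -116.9583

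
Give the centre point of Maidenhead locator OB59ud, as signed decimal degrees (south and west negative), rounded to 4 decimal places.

Field O=14, B=1: +14·20° lon, +1·10° lat → SW at lon 100°, lat -80°.
Square 5, 9: +5·2° lon, +9·1° lat → SW at lon 110°, lat -71°.
Subsquare u=20, d=3: +20·0.0833333° lon, +3·0.0416667° lat → SW at lon 111.667°, lat -70.875°.
Cell spans 0.0833333° lon × 0.0416667° lat. Centre is SW corner plus half of each.
latitude -70.8542, longitude 111.7083.

-70.8542, 111.7083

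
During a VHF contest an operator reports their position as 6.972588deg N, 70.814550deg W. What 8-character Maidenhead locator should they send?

FJ46ox23

Shift to the Maidenhead origin (180°W, 90°S): lon 109.18545, lat 96.97259.
Field: lon ⌊109.18545/20⌋ = 5 → F; lat ⌊96.97259/10⌋ = 9 → J.
Square: lon ⌊9.18545/2⌋ = 4; lat ⌊6.97259/1⌋ = 6.
Subsquare: lon ⌊1.18545/0.0833333⌋ = 14 → o; lat ⌊0.97259/0.0416667⌋ = 23 → x.
Extended square: lon ⌊0.01878/0.00833333⌋ = 2; lat ⌊0.01425/0.00416667⌋ = 3.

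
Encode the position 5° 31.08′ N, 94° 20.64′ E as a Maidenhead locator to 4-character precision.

NJ75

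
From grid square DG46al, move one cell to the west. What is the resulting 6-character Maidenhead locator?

Longitude subsquare a = 0; −1 → -1, wraps to 23 = x, carry into square.
Longitude square 4; −1 → 3.
The latitude characters are unchanged.

DG36xl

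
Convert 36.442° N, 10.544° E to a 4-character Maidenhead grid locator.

JM56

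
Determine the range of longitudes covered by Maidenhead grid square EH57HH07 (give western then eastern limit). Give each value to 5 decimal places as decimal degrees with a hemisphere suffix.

89.41667° W, 89.40833° W

Field E=4, H=7: +4·20° lon, +7·10° lat → SW at lon -100°, lat -20°.
Square 5, 7: +5·2° lon, +7·1° lat → SW at lon -90°, lat -13°.
Subsquare h=7, h=7: +7·0.0833333° lon, +7·0.0416667° lat → SW at lon -89.4167°, lat -12.7083°.
Extended square 0, 7: +0·0.00833333° lon, +7·0.00416667° lat → SW at lon -89.4167°, lat -12.6792°.
Cell spans 0.00833333° lon × 0.00416667° lat.
west 89.41667° W, east 89.40833° W.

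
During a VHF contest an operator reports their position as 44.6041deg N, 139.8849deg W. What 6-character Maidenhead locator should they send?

Shift to the Maidenhead origin (180°W, 90°S): lon 40.1151, lat 134.6041.
Field: 40.1151/20 → 2 → C, 134.6041/10 → 13 → N; chars CN.
Square: 0.1151/2 → 0, 4.6041/1 → 4; chars 04.
Subsquare: 0.1151/0.0833333 → 1 → b, 0.6041/0.0416667 → 14 → o; chars bo.

CN04bo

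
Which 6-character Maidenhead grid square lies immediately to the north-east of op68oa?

OP68pb

Longitude subsquare o = 14; +1 → 15 = p.
Latitude subsquare a = 0; +1 → 1 = b.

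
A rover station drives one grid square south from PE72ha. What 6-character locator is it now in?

PE71hx

Latitude subsquare a = 0; −1 → -1, wraps to 23 = x, carry into square.
Latitude square 2; −1 → 1.
The longitude characters are unchanged.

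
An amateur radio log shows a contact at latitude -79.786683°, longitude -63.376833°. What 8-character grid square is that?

FB80hf41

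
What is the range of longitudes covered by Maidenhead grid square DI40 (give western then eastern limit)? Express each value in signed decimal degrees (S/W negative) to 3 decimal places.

Field D=3, I=8: +3·20° lon, +8·10° lat → SW at lon -120°, lat -10°.
Square 4, 0: +4·2° lon, +0·1° lat → SW at lon -112°, lat -10°.
Cell spans 2° lon × 1° lat.
west -112.000, east -110.000.

-112.000, -110.000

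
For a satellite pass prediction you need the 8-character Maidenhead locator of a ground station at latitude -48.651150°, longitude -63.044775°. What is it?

Offset from 180°W / 90°S: lon 116.95522°, lat 41.34885°.
Field: lon ⌊116.95522/20⌋ = 5 → F; lat ⌊41.34885/10⌋ = 4 → E.
Square: lon ⌊16.95522/2⌋ = 8; lat ⌊1.34885/1⌋ = 1.
Subsquare: lon ⌊0.95522/0.0833333⌋ = 11 → l; lat ⌊0.34885/0.0416667⌋ = 8 → i.
Extended square: lon ⌊0.03856/0.00833333⌋ = 4; lat ⌊0.01552/0.00416667⌋ = 3.

FE81li43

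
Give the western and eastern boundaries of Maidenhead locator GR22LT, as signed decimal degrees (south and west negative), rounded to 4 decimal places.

-55.0833, -55.0000

Field G=6, R=17: +6·20° lon, +17·10° lat → SW at lon -60°, lat 80°.
Square 2, 2: +2·2° lon, +2·1° lat → SW at lon -56°, lat 82°.
Subsquare l=11, t=19: +11·0.0833333° lon, +19·0.0416667° lat → SW at lon -55.0833°, lat 82.7917°.
Cell spans 0.0833333° lon × 0.0416667° lat.
west -55.0833, east -55.0000.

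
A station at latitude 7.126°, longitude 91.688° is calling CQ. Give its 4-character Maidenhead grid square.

Add 180° to longitude and 90° to latitude: 271.69, 97.13.
Field: 271.69/20 → 13 → N, 97.13/10 → 9 → J; chars NJ.
Square: 11.69/2 → 5, 7.13/1 → 7; chars 57.

NJ57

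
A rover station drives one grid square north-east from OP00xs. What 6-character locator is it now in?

OP10at

Longitude subsquare x = 23; +1 → 24, wraps to 0 = a, carry into square.
Longitude square 0; +1 → 1.
Latitude subsquare s = 18; +1 → 19 = t.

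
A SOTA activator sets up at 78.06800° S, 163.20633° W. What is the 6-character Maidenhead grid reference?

Offset from 180°W / 90°S: lon 16.7937°, lat 11.9320°.
Field (20°×10°, letters A–R): lon ⌊16.7937/20⌋ = 0 → A; lat ⌊11.9320/10⌋ = 1 → B.
Square (2°×1°, digits 0–9): lon ⌊16.7937/2⌋ = 8; lat ⌊1.9320/1⌋ = 1.
Subsquare (5′×2.5′, letters a–x): lon ⌊0.7937/0.0833333⌋ = 9 → j; lat ⌊0.9320/0.0416667⌋ = 22 → w.

AB81jw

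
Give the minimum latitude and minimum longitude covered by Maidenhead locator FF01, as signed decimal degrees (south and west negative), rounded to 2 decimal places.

-39.00, -80.00

Field F=5, F=5: +5·20° lon, +5·10° lat → SW at lon -80°, lat -40°.
Square 0, 1: +0·2° lon, +1·1° lat → SW at lon -80°, lat -39°.
latitude -39.00, longitude -80.00.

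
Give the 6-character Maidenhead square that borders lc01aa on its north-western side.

KC91xb

Longitude subsquare a = 0; −1 → -1, wraps to 23 = x, carry into square.
Longitude square 0; −1 → -1, wraps to 9, carry into field.
Longitude field L = 11; −1 → 10 = K.
Latitude subsquare a = 0; +1 → 1 = b.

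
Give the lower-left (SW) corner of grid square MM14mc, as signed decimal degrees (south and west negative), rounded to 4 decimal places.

Field M=12, M=12: +12·20° lon, +12·10° lat → SW at lon 60°, lat 30°.
Square 1, 4: +1·2° lon, +4·1° lat → SW at lon 62°, lat 34°.
Subsquare m=12, c=2: +12·0.0833333° lon, +2·0.0416667° lat → SW at lon 63°, lat 34.0833°.
latitude 34.0833, longitude 63.0000.

34.0833, 63.0000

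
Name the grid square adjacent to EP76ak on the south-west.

Longitude subsquare a = 0; −1 → -1, wraps to 23 = x, carry into square.
Longitude square 7; −1 → 6.
Latitude subsquare k = 10; −1 → 9 = j.

EP66xj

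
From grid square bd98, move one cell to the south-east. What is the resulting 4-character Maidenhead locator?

CD07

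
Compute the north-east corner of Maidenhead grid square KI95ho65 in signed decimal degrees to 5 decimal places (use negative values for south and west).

Field K=10, I=8: +10·20° lon, +8·10° lat → SW at lon 20°, lat -10°.
Square 9, 5: +9·2° lon, +5·1° lat → SW at lon 38°, lat -5°.
Subsquare h=7, o=14: +7·0.0833333° lon, +14·0.0416667° lat → SW at lon 38.5833°, lat -4.41667°.
Extended square 6, 5: +6·0.00833333° lon, +5·0.00416667° lat → SW at lon 38.6333°, lat -4.39583°.
Cell spans 0.00833333° lon × 0.00416667° lat. NE corner is SW corner plus one full cell.
latitude -4.39167, longitude 38.64167.

-4.39167, 38.64167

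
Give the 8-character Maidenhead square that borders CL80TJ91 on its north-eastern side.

CL80uj02

Longitude extended square 9; +1 → 10, wraps to 0, carry into subsquare.
Longitude subsquare t = 19; +1 → 20 = u.
Latitude extended square 1; +1 → 2.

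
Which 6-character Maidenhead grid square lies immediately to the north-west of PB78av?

PB68xw

Longitude subsquare a = 0; −1 → -1, wraps to 23 = x, carry into square.
Longitude square 7; −1 → 6.
Latitude subsquare v = 21; +1 → 22 = w.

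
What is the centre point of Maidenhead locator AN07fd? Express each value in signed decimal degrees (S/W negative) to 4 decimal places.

Field A=0, N=13: +0·20° lon, +13·10° lat → SW at lon -180°, lat 40°.
Square 0, 7: +0·2° lon, +7·1° lat → SW at lon -180°, lat 47°.
Subsquare f=5, d=3: +5·0.0833333° lon, +3·0.0416667° lat → SW at lon -179.583°, lat 47.125°.
Cell spans 0.0833333° lon × 0.0416667° lat. Centre is SW corner plus half of each.
latitude 47.1458, longitude -179.5417.

47.1458, -179.5417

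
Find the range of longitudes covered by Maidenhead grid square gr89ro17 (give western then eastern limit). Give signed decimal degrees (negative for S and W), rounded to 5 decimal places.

-42.57500, -42.56667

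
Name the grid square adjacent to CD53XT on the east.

Longitude subsquare x = 23; +1 → 24, wraps to 0 = a, carry into square.
Longitude square 5; +1 → 6.
The latitude characters are unchanged.

CD63at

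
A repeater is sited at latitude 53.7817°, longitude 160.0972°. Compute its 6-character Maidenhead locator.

RO03bs

Shift to the Maidenhead origin (180°W, 90°S): lon 340.0972, lat 143.7817.
Field (20°×10°, letters A–R): lon ⌊340.0972/20⌋ = 17 → R; lat ⌊143.7817/10⌋ = 14 → O.
Square (2°×1°, digits 0–9): lon ⌊0.0972/2⌋ = 0; lat ⌊3.7817/1⌋ = 3.
Subsquare (5′×2.5′, letters a–x): lon ⌊0.0972/0.0833333⌋ = 1 → b; lat ⌊0.7817/0.0416667⌋ = 18 → s.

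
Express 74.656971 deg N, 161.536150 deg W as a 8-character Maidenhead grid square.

AQ94fp57

Shift to the Maidenhead origin (180°W, 90°S): lon 18.46385, lat 164.65697.
Field (20°×10°, letters A–R): lon ⌊18.46385/20⌋ = 0 → A; lat ⌊164.65697/10⌋ = 16 → Q.
Square (2°×1°, digits 0–9): lon ⌊18.46385/2⌋ = 9; lat ⌊4.65697/1⌋ = 4.
Subsquare (5′×2.5′, letters a–x): lon ⌊0.46385/0.0833333⌋ = 5 → f; lat ⌊0.65697/0.0416667⌋ = 15 → p.
Extended square (30″×15″, digits 0–9): lon ⌊0.04718/0.00833333⌋ = 5; lat ⌊0.03197/0.00416667⌋ = 7.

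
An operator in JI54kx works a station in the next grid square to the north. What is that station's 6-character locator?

JI55ka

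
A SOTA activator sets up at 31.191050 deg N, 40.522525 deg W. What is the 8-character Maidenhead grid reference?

GM91re75

Offset from 180°W / 90°S: lon 139.47747°, lat 121.19105°.
Field: lon ⌊139.47747/20⌋ = 6 → G; lat ⌊121.19105/10⌋ = 12 → M.
Square: lon ⌊19.47747/2⌋ = 9; lat ⌊1.19105/1⌋ = 1.
Subsquare: lon ⌊1.47747/0.0833333⌋ = 17 → r; lat ⌊0.19105/0.0416667⌋ = 4 → e.
Extended square: lon ⌊0.06081/0.00833333⌋ = 7; lat ⌊0.02438/0.00416667⌋ = 5.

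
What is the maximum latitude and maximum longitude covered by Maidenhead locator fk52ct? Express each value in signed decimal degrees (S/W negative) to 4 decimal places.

12.8333, -69.7500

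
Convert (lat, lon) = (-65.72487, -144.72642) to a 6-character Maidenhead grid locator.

BC74pg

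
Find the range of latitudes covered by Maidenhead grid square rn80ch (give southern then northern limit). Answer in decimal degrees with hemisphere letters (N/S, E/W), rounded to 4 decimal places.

40.2917° N, 40.3333° N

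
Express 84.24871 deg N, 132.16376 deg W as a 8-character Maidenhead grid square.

CR34wf09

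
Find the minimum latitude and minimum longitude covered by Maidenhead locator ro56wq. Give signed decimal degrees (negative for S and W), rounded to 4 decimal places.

56.6667, 171.8333

Field R=17, O=14: +17·20° lon, +14·10° lat → SW at lon 160°, lat 50°.
Square 5, 6: +5·2° lon, +6·1° lat → SW at lon 170°, lat 56°.
Subsquare w=22, q=16: +22·0.0833333° lon, +16·0.0416667° lat → SW at lon 171.833°, lat 56.6667°.
latitude 56.6667, longitude 171.8333.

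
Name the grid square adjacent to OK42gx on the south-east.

OK42hw

Longitude subsquare g = 6; +1 → 7 = h.
Latitude subsquare x = 23; −1 → 22 = w.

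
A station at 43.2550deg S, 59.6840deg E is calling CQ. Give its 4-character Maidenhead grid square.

Add 180° to longitude and 90° to latitude: 239.68, 46.74.
Field: 239.68/20 → 11 → L, 46.74/10 → 4 → E; chars LE.
Square: 19.68/2 → 9, 6.74/1 → 6; chars 96.

LE96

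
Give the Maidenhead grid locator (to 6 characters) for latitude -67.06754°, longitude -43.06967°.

GC82lw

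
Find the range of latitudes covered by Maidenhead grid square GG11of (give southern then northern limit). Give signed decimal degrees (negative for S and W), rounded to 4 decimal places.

-28.7917, -28.7500

Field G=6, G=6: +6·20° lon, +6·10° lat → SW at lon -60°, lat -30°.
Square 1, 1: +1·2° lon, +1·1° lat → SW at lon -58°, lat -29°.
Subsquare o=14, f=5: +14·0.0833333° lon, +5·0.0416667° lat → SW at lon -56.8333°, lat -28.7917°.
Cell spans 0.0833333° lon × 0.0416667° lat.
south -28.7917, north -28.7500.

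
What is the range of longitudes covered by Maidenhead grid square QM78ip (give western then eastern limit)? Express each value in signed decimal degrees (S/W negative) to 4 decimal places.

154.6667, 154.7500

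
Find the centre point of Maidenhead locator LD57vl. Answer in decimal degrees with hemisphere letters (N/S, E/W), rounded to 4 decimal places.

52.5208° S, 51.7917° E

Field L=11, D=3: +11·20° lon, +3·10° lat → SW at lon 40°, lat -60°.
Square 5, 7: +5·2° lon, +7·1° lat → SW at lon 50°, lat -53°.
Subsquare v=21, l=11: +21·0.0833333° lon, +11·0.0416667° lat → SW at lon 51.75°, lat -52.5417°.
Cell spans 0.0833333° lon × 0.0416667° lat. Centre is SW corner plus half of each.
latitude 52.5208° S, longitude 51.7917° E.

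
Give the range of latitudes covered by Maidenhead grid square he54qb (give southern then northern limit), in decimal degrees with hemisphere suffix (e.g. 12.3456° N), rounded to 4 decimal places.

45.9583° S, 45.9167° S

Field H=7, E=4: +7·20° lon, +4·10° lat → SW at lon -40°, lat -50°.
Square 5, 4: +5·2° lon, +4·1° lat → SW at lon -30°, lat -46°.
Subsquare q=16, b=1: +16·0.0833333° lon, +1·0.0416667° lat → SW at lon -28.6667°, lat -45.9583°.
Cell spans 0.0833333° lon × 0.0416667° lat.
south 45.9583° S, north 45.9167° S.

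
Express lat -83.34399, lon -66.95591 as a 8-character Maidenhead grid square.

FA66mp57

Offset from 180°W / 90°S: lon 113.04409°, lat 6.65601°.
Field (20°×10°, letters A–R): lon ⌊113.04409/20⌋ = 5 → F; lat ⌊6.65601/10⌋ = 0 → A.
Square (2°×1°, digits 0–9): lon ⌊13.04409/2⌋ = 6; lat ⌊6.65601/1⌋ = 6.
Subsquare (5′×2.5′, letters a–x): lon ⌊1.04409/0.0833333⌋ = 12 → m; lat ⌊0.65601/0.0416667⌋ = 15 → p.
Extended square (30″×15″, digits 0–9): lon ⌊0.04409/0.00833333⌋ = 5; lat ⌊0.03101/0.00416667⌋ = 7.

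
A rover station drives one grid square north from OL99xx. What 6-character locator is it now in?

OM90xa

Latitude subsquare x = 23; +1 → 24, wraps to 0 = a, carry into square.
Latitude square 9; +1 → 10, wraps to 0, carry into field.
Latitude field L = 11; +1 → 12 = M.
The longitude characters are unchanged.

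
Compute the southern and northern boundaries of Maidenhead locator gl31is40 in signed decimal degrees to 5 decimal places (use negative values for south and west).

21.75000, 21.75417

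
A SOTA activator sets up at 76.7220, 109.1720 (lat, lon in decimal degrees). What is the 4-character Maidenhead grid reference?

OQ46

Offset from 180°W / 90°S: lon 289.17°, lat 166.72°.
Field (20°×10°, letters A–R): 289.17/20 → 14 → O, 166.72/10 → 16 → Q; chars OQ.
Square (2°×1°, digits 0–9): 9.17/2 → 4, 6.72/1 → 6; chars 46.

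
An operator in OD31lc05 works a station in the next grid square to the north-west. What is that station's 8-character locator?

Longitude extended square 0; −1 → -1, wraps to 9, carry into subsquare.
Longitude subsquare l = 11; −1 → 10 = k.
Latitude extended square 5; +1 → 6.

OD31kc96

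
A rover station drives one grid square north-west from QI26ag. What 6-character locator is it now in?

QI16xh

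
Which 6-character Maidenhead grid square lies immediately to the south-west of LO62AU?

Longitude subsquare a = 0; −1 → -1, wraps to 23 = x, carry into square.
Longitude square 6; −1 → 5.
Latitude subsquare u = 20; −1 → 19 = t.

LO52xt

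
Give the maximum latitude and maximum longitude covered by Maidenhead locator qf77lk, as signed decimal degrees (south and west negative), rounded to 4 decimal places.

Field Q=16, F=5: +16·20° lon, +5·10° lat → SW at lon 140°, lat -40°.
Square 7, 7: +7·2° lon, +7·1° lat → SW at lon 154°, lat -33°.
Subsquare l=11, k=10: +11·0.0833333° lon, +10·0.0416667° lat → SW at lon 154.917°, lat -32.5833°.
Cell spans 0.0833333° lon × 0.0416667° lat. NE corner is SW corner plus one full cell.
latitude -32.5417, longitude 155.0000.

-32.5417, 155.0000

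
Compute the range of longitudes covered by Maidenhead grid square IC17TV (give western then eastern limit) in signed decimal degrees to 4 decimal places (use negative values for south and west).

Field I=8, C=2: +8·20° lon, +2·10° lat → SW at lon -20°, lat -70°.
Square 1, 7: +1·2° lon, +7·1° lat → SW at lon -18°, lat -63°.
Subsquare t=19, v=21: +19·0.0833333° lon, +21·0.0416667° lat → SW at lon -16.4167°, lat -62.125°.
Cell spans 0.0833333° lon × 0.0416667° lat.
west -16.4167, east -16.3333.

-16.4167, -16.3333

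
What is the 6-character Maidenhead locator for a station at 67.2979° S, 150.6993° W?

Offset from 180°W / 90°S: lon 29.3007°, lat 22.7021°.
Field: lon ⌊29.3007/20⌋ = 1 → B; lat ⌊22.7021/10⌋ = 2 → C.
Square: lon ⌊9.3007/2⌋ = 4; lat ⌊2.7021/1⌋ = 2.
Subsquare: lon ⌊1.3007/0.0833333⌋ = 15 → p; lat ⌊0.7021/0.0416667⌋ = 16 → q.

BC42pq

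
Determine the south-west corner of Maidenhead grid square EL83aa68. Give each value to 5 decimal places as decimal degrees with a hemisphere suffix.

23.03333° N, 83.95000° W

Field E=4, L=11: +4·20° lon, +11·10° lat → SW at lon -100°, lat 20°.
Square 8, 3: +8·2° lon, +3·1° lat → SW at lon -84°, lat 23°.
Subsquare a=0, a=0: +0·0.0833333° lon, +0·0.0416667° lat → SW at lon -84°, lat 23°.
Extended square 6, 8: +6·0.00833333° lon, +8·0.00416667° lat → SW at lon -83.95°, lat 23.0333°.
latitude 23.03333° N, longitude 83.95000° W.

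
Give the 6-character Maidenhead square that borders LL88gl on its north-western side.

LL88fm

Longitude subsquare g = 6; −1 → 5 = f.
Latitude subsquare l = 11; +1 → 12 = m.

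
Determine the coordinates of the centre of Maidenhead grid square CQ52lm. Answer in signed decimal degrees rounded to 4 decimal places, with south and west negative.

72.5208, -129.0417

Field C=2, Q=16: +2·20° lon, +16·10° lat → SW at lon -140°, lat 70°.
Square 5, 2: +5·2° lon, +2·1° lat → SW at lon -130°, lat 72°.
Subsquare l=11, m=12: +11·0.0833333° lon, +12·0.0416667° lat → SW at lon -129.083°, lat 72.5°.
Cell spans 0.0833333° lon × 0.0416667° lat. Centre is SW corner plus half of each.
latitude 72.5208, longitude -129.0417.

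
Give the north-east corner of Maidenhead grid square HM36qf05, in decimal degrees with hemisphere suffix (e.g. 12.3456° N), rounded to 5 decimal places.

36.23333° N, 32.65833° W

Field H=7, M=12: +7·20° lon, +12·10° lat → SW at lon -40°, lat 30°.
Square 3, 6: +3·2° lon, +6·1° lat → SW at lon -34°, lat 36°.
Subsquare q=16, f=5: +16·0.0833333° lon, +5·0.0416667° lat → SW at lon -32.6667°, lat 36.2083°.
Extended square 0, 5: +0·0.00833333° lon, +5·0.00416667° lat → SW at lon -32.6667°, lat 36.2292°.
Cell spans 0.00833333° lon × 0.00416667° lat. NE corner is SW corner plus one full cell.
latitude 36.23333° N, longitude 32.65833° W.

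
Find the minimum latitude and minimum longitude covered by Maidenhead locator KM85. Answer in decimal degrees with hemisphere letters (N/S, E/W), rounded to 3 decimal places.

35.000° N, 36.000° E

Field K=10, M=12: +10·20° lon, +12·10° lat → SW at lon 20°, lat 30°.
Square 8, 5: +8·2° lon, +5·1° lat → SW at lon 36°, lat 35°.
latitude 35.000° N, longitude 36.000° E.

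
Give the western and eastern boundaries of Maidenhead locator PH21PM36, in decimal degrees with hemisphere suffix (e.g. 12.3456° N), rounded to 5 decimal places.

125.27500° E, 125.28333° E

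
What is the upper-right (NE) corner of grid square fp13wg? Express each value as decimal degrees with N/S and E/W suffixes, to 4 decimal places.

63.2917° N, 76.0833° W

Field F=5, P=15: +5·20° lon, +15·10° lat → SW at lon -80°, lat 60°.
Square 1, 3: +1·2° lon, +3·1° lat → SW at lon -78°, lat 63°.
Subsquare w=22, g=6: +22·0.0833333° lon, +6·0.0416667° lat → SW at lon -76.1667°, lat 63.25°.
Cell spans 0.0833333° lon × 0.0416667° lat. NE corner is SW corner plus one full cell.
latitude 63.2917° N, longitude 76.0833° W.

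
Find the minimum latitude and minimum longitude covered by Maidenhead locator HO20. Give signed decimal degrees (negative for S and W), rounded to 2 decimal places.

Field H=7, O=14: +7·20° lon, +14·10° lat → SW at lon -40°, lat 50°.
Square 2, 0: +2·2° lon, +0·1° lat → SW at lon -36°, lat 50°.
latitude 50.00, longitude -36.00.

50.00, -36.00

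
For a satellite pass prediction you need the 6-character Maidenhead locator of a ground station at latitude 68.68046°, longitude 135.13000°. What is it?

Offset from 180°W / 90°S: lon 315.1300°, lat 158.6805°.
Field: lon ⌊315.1300/20⌋ = 15 → P; lat ⌊158.6805/10⌋ = 15 → P.
Square: lon ⌊15.1300/2⌋ = 7; lat ⌊8.6805/1⌋ = 8.
Subsquare: lon ⌊1.1300/0.0833333⌋ = 13 → n; lat ⌊0.6805/0.0416667⌋ = 16 → q.

PP78nq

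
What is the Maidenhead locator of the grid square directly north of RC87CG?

Latitude subsquare g = 6; +1 → 7 = h.
The longitude characters are unchanged.

RC87ch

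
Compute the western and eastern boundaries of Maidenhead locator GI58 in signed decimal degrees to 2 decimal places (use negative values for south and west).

-50.00, -48.00

Field G=6, I=8: +6·20° lon, +8·10° lat → SW at lon -60°, lat -10°.
Square 5, 8: +5·2° lon, +8·1° lat → SW at lon -50°, lat -2°.
Cell spans 2° lon × 1° lat.
west -50.00, east -48.00.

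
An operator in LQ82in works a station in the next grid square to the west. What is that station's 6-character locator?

LQ82hn

Longitude subsquare i = 8; −1 → 7 = h.
The latitude characters are unchanged.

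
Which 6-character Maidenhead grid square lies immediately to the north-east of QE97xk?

RE07al

Longitude subsquare x = 23; +1 → 24, wraps to 0 = a, carry into square.
Longitude square 9; +1 → 10, wraps to 0, carry into field.
Longitude field Q = 16; +1 → 17 = R.
Latitude subsquare k = 10; +1 → 11 = l.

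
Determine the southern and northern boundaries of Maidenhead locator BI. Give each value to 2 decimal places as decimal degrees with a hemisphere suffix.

10.00° S, 0.00° N

Field B=1, I=8: +1·20° lon, +8·10° lat → SW at lon -160°, lat -10°.
Cell spans 20° lon × 10° lat.
south 10.00° S, north 0.00° N.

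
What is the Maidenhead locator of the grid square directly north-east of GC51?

GC62

Longitude square 5; +1 → 6.
Latitude square 1; +1 → 2.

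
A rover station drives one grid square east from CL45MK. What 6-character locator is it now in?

Longitude subsquare m = 12; +1 → 13 = n.
The latitude characters are unchanged.

CL45nk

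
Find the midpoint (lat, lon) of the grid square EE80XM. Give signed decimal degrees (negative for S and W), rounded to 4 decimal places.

-49.4792, -82.0417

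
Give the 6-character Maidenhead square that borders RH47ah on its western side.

RH37xh

Longitude subsquare a = 0; −1 → -1, wraps to 23 = x, carry into square.
Longitude square 4; −1 → 3.
The latitude characters are unchanged.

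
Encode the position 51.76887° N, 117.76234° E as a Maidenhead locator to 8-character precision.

OO81vs14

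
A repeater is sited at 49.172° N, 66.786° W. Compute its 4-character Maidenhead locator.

Shift to the Maidenhead origin (180°W, 90°S): lon 113.21, lat 139.17.
Field: 113.21/20 → 5 → F, 139.17/10 → 13 → N; chars FN.
Square: 13.21/2 → 6, 9.17/1 → 9; chars 69.

FN69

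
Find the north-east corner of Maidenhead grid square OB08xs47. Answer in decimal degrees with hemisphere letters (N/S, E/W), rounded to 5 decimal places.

Field O=14, B=1: +14·20° lon, +1·10° lat → SW at lon 100°, lat -80°.
Square 0, 8: +0·2° lon, +8·1° lat → SW at lon 100°, lat -72°.
Subsquare x=23, s=18: +23·0.0833333° lon, +18·0.0416667° lat → SW at lon 101.917°, lat -71.25°.
Extended square 4, 7: +4·0.00833333° lon, +7·0.00416667° lat → SW at lon 101.95°, lat -71.2208°.
Cell spans 0.00833333° lon × 0.00416667° lat. NE corner is SW corner plus one full cell.
latitude 71.21667° S, longitude 101.95833° E.

71.21667° S, 101.95833° E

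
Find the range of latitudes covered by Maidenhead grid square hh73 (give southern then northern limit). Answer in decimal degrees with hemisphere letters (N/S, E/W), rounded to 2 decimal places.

17.00° S, 16.00° S

Field H=7, H=7: +7·20° lon, +7·10° lat → SW at lon -40°, lat -20°.
Square 7, 3: +7·2° lon, +3·1° lat → SW at lon -26°, lat -17°.
Cell spans 2° lon × 1° lat.
south 17.00° S, north 16.00° S.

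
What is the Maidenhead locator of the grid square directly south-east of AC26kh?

Longitude subsquare k = 10; +1 → 11 = l.
Latitude subsquare h = 7; −1 → 6 = g.

AC26lg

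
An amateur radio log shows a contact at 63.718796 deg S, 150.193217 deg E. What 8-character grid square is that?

QC56cg37

Shift to the Maidenhead origin (180°W, 90°S): lon 330.19322, lat 26.28120.
Field (20°×10°, letters A–R): 330.19322/20 → 16 → Q, 26.28120/10 → 2 → C; chars QC.
Square (2°×1°, digits 0–9): 10.19322/2 → 5, 6.28120/1 → 6; chars 56.
Subsquare (5′×2.5′, letters a–x): 0.19322/0.0833333 → 2 → c, 0.28120/0.0416667 → 6 → g; chars cg.
Extended square (30″×15″, digits 0–9): 0.02655/0.00833333 → 3, 0.03120/0.00416667 → 7; chars 37.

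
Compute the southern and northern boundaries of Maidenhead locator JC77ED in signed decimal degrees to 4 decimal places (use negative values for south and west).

-62.8750, -62.8333

Field J=9, C=2: +9·20° lon, +2·10° lat → SW at lon 0°, lat -70°.
Square 7, 7: +7·2° lon, +7·1° lat → SW at lon 14°, lat -63°.
Subsquare e=4, d=3: +4·0.0833333° lon, +3·0.0416667° lat → SW at lon 14.3333°, lat -62.875°.
Cell spans 0.0833333° lon × 0.0416667° lat.
south -62.8750, north -62.8333.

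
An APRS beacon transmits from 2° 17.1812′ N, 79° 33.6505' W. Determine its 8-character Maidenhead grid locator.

FJ02fg28

Add 180° to longitude and 90° to latitude: 100.43916, 92.28635.
Field (20°×10°, letters A–R): lon ⌊100.43916/20⌋ = 5 → F; lat ⌊92.28635/10⌋ = 9 → J.
Square (2°×1°, digits 0–9): lon ⌊0.43916/2⌋ = 0; lat ⌊2.28635/1⌋ = 2.
Subsquare (5′×2.5′, letters a–x): lon ⌊0.43916/0.0833333⌋ = 5 → f; lat ⌊0.28635/0.0416667⌋ = 6 → g.
Extended square (30″×15″, digits 0–9): lon ⌊0.02249/0.00833333⌋ = 2; lat ⌊0.03635/0.00416667⌋ = 8.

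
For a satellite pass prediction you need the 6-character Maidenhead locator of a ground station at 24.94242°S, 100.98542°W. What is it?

DG95mb

Add 180° to longitude and 90° to latitude: 79.0146, 65.0576.
Field: 79.0146/20 → 3 → D, 65.0576/10 → 6 → G; chars DG.
Square: 19.0146/2 → 9, 5.0576/1 → 5; chars 95.
Subsquare: 1.0146/0.0833333 → 12 → m, 0.0576/0.0416667 → 1 → b; chars mb.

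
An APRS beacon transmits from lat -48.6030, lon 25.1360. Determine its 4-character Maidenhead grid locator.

Offset from 180°W / 90°S: lon 205.14°, lat 41.40°.
Field: lon ⌊205.14/20⌋ = 10 → K; lat ⌊41.40/10⌋ = 4 → E.
Square: lon ⌊5.14/2⌋ = 2; lat ⌊1.40/1⌋ = 1.

KE21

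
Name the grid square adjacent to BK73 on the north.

BK74

Latitude square 3; +1 → 4.
The longitude characters are unchanged.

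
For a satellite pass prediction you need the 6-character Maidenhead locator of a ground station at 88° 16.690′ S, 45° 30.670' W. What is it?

GA71fr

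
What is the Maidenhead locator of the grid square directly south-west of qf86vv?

QF86uu

Longitude subsquare v = 21; −1 → 20 = u.
Latitude subsquare v = 21; −1 → 20 = u.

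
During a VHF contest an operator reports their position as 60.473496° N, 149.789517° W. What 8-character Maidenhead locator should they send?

Offset from 180°W / 90°S: lon 30.21048°, lat 150.47350°.
Field: 30.21048/20 → 1 → B, 150.47350/10 → 15 → P; chars BP.
Square: 10.21048/2 → 5, 0.47350/1 → 0; chars 50.
Subsquare: 0.21048/0.0833333 → 2 → c, 0.47350/0.0416667 → 11 → l; chars cl.
Extended square: 0.04382/0.00833333 → 5, 0.01516/0.00416667 → 3; chars 53.

BP50cl53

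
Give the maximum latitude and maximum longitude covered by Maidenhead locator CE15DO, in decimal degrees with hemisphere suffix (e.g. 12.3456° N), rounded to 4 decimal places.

44.3750° S, 137.6667° W

Field C=2, E=4: +2·20° lon, +4·10° lat → SW at lon -140°, lat -50°.
Square 1, 5: +1·2° lon, +5·1° lat → SW at lon -138°, lat -45°.
Subsquare d=3, o=14: +3·0.0833333° lon, +14·0.0416667° lat → SW at lon -137.75°, lat -44.4167°.
Cell spans 0.0833333° lon × 0.0416667° lat. NE corner is SW corner plus one full cell.
latitude 44.3750° S, longitude 137.6667° W.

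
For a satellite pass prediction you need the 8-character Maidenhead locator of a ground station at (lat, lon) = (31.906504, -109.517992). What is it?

DM51fv77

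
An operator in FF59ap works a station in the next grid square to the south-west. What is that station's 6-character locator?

Longitude subsquare a = 0; −1 → -1, wraps to 23 = x, carry into square.
Longitude square 5; −1 → 4.
Latitude subsquare p = 15; −1 → 14 = o.

FF49xo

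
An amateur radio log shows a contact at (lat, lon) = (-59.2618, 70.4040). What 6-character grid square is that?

Shift to the Maidenhead origin (180°W, 90°S): lon 250.4040, lat 30.7382.
Field: 250.4040/20 → 12 → M, 30.7382/10 → 3 → D; chars MD.
Square: 10.4040/2 → 5, 0.7382/1 → 0; chars 50.
Subsquare: 0.4040/0.0833333 → 4 → e, 0.7382/0.0416667 → 17 → r; chars er.

MD50er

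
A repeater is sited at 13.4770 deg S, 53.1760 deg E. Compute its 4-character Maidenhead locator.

LH66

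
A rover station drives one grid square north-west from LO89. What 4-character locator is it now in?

Longitude square 8; −1 → 7.
Latitude square 9; +1 → 10, wraps to 0, carry into field.
Latitude field O = 14; +1 → 15 = P.

LP70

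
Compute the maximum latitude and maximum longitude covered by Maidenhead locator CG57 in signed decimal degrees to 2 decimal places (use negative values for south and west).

Field C=2, G=6: +2·20° lon, +6·10° lat → SW at lon -140°, lat -30°.
Square 5, 7: +5·2° lon, +7·1° lat → SW at lon -130°, lat -23°.
Cell spans 2° lon × 1° lat. NE corner is SW corner plus one full cell.
latitude -22.00, longitude -128.00.

-22.00, -128.00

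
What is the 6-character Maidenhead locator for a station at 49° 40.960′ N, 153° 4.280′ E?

QN69mq

Add 180° to longitude and 90° to latitude: 333.0713, 139.6827.
Field: lon ⌊333.0713/20⌋ = 16 → Q; lat ⌊139.6827/10⌋ = 13 → N.
Square: lon ⌊13.0713/2⌋ = 6; lat ⌊9.6827/1⌋ = 9.
Subsquare: lon ⌊1.0713/0.0833333⌋ = 12 → m; lat ⌊0.6827/0.0416667⌋ = 16 → q.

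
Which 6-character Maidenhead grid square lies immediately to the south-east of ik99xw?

Longitude subsquare x = 23; +1 → 24, wraps to 0 = a, carry into square.
Longitude square 9; +1 → 10, wraps to 0, carry into field.
Longitude field I = 8; +1 → 9 = J.
Latitude subsquare w = 22; −1 → 21 = v.

JK09av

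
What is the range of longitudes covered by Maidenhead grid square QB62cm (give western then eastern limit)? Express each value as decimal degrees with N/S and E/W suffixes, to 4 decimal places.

152.1667° E, 152.2500° E

Field Q=16, B=1: +16·20° lon, +1·10° lat → SW at lon 140°, lat -80°.
Square 6, 2: +6·2° lon, +2·1° lat → SW at lon 152°, lat -78°.
Subsquare c=2, m=12: +2·0.0833333° lon, +12·0.0416667° lat → SW at lon 152.167°, lat -77.5°.
Cell spans 0.0833333° lon × 0.0416667° lat.
west 152.1667° E, east 152.2500° E.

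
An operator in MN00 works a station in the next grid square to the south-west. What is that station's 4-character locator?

LM99

Longitude square 0; −1 → -1, wraps to 9, carry into field.
Longitude field M = 12; −1 → 11 = L.
Latitude square 0; −1 → -1, wraps to 9, carry into field.
Latitude field N = 13; −1 → 12 = M.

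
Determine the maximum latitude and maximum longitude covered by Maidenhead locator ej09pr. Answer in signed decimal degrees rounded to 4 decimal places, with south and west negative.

9.7500, -98.6667

Field E=4, J=9: +4·20° lon, +9·10° lat → SW at lon -100°, lat 0°.
Square 0, 9: +0·2° lon, +9·1° lat → SW at lon -100°, lat 9°.
Subsquare p=15, r=17: +15·0.0833333° lon, +17·0.0416667° lat → SW at lon -98.75°, lat 9.70833°.
Cell spans 0.0833333° lon × 0.0416667° lat. NE corner is SW corner plus one full cell.
latitude 9.7500, longitude -98.6667.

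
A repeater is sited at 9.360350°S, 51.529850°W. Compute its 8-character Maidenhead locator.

GI40fp63

Shift to the Maidenhead origin (180°W, 90°S): lon 128.47015, lat 80.63965.
Field: lon ⌊128.47015/20⌋ = 6 → G; lat ⌊80.63965/10⌋ = 8 → I.
Square: lon ⌊8.47015/2⌋ = 4; lat ⌊0.63965/1⌋ = 0.
Subsquare: lon ⌊0.47015/0.0833333⌋ = 5 → f; lat ⌊0.63965/0.0416667⌋ = 15 → p.
Extended square: lon ⌊0.05348/0.00833333⌋ = 6; lat ⌊0.01465/0.00416667⌋ = 3.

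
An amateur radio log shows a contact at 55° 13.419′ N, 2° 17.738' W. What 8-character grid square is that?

Add 180° to longitude and 90° to latitude: 177.70437, 145.22365.
Field (20°×10°, letters A–R): lon ⌊177.70437/20⌋ = 8 → I; lat ⌊145.22365/10⌋ = 14 → O.
Square (2°×1°, digits 0–9): lon ⌊17.70437/2⌋ = 8; lat ⌊5.22365/1⌋ = 5.
Subsquare (5′×2.5′, letters a–x): lon ⌊1.70437/0.0833333⌋ = 20 → u; lat ⌊0.22365/0.0416667⌋ = 5 → f.
Extended square (30″×15″, digits 0–9): lon ⌊0.03770/0.00833333⌋ = 4; lat ⌊0.01532/0.00416667⌋ = 3.

IO85uf43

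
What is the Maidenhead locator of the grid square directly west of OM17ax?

OM07xx

Longitude subsquare a = 0; −1 → -1, wraps to 23 = x, carry into square.
Longitude square 1; −1 → 0.
The latitude characters are unchanged.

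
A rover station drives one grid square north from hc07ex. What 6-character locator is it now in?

HC08ea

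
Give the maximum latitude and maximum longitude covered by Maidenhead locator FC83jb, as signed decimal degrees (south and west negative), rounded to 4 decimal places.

Field F=5, C=2: +5·20° lon, +2·10° lat → SW at lon -80°, lat -70°.
Square 8, 3: +8·2° lon, +3·1° lat → SW at lon -64°, lat -67°.
Subsquare j=9, b=1: +9·0.0833333° lon, +1·0.0416667° lat → SW at lon -63.25°, lat -66.9583°.
Cell spans 0.0833333° lon × 0.0416667° lat. NE corner is SW corner plus one full cell.
latitude -66.9167, longitude -63.1667.

-66.9167, -63.1667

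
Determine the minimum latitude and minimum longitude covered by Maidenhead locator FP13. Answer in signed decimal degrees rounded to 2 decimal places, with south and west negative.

Field F=5, P=15: +5·20° lon, +15·10° lat → SW at lon -80°, lat 60°.
Square 1, 3: +1·2° lon, +3·1° lat → SW at lon -78°, lat 63°.
latitude 63.00, longitude -78.00.

63.00, -78.00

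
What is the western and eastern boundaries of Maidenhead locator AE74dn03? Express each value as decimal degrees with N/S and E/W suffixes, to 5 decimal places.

165.75000° W, 165.74167° W

Field A=0, E=4: +0·20° lon, +4·10° lat → SW at lon -180°, lat -50°.
Square 7, 4: +7·2° lon, +4·1° lat → SW at lon -166°, lat -46°.
Subsquare d=3, n=13: +3·0.0833333° lon, +13·0.0416667° lat → SW at lon -165.75°, lat -45.4583°.
Extended square 0, 3: +0·0.00833333° lon, +3·0.00416667° lat → SW at lon -165.75°, lat -45.4458°.
Cell spans 0.00833333° lon × 0.00416667° lat.
west 165.75000° W, east 165.74167° W.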